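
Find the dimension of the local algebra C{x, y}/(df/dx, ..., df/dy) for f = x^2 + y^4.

3

The Hessian of f at 0 is [[2, 0], [0, 0]] with rank 1, so corank 1. A Groebner basis of the Jacobian ideal J(f) in C{x,y} is {y^3, x}; counting standard monomials gives mu = 3. Corank 1: A-series; mu = 3 gives A_3.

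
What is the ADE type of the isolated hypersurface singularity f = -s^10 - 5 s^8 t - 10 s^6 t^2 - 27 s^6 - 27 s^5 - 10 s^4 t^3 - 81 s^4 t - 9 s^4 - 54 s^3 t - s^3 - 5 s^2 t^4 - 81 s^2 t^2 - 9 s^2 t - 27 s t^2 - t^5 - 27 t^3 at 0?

E_{8}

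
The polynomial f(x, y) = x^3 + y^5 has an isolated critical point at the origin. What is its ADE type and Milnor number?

Type E_8, Milnor number mu = 8.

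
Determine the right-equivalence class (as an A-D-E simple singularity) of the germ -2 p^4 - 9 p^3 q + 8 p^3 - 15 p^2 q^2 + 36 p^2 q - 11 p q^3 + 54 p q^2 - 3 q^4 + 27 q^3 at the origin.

The Hessian of f at 0 has rank 0. Corank 2; j^3 = (2*p + 3*q)^3 is a perfect cube, so E-series; the 4-jet and mu = 7 give E_7.

E_{7}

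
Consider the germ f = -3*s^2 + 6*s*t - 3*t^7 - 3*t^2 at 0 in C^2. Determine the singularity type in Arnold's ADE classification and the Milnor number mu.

Type A_6, Milnor number mu = 6.

The Hessian of f at 0 has rank 1. Corank 1: A-series; mu = 6 gives A_6.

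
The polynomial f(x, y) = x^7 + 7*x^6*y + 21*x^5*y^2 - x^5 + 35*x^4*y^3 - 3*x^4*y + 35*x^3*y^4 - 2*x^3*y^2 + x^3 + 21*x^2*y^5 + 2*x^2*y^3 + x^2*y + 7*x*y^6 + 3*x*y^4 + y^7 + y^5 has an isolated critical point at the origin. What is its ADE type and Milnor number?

The Hessian of f at 0 is [[0, 0], [0, 0]] with rank 0, so corank 2. A Groebner basis of the Jacobian ideal J(f) in C{x,y} is {-x*y/6 + y^4, x*y^2, x^2 + 5*x*y/6}; counting standard monomials gives mu = 6. Corank 2; j^3 = x^2*(x + y) has shape L^2 M (L != M), so D-series; mu = 6 gives D_6.

Type D_6, Milnor number mu = 6.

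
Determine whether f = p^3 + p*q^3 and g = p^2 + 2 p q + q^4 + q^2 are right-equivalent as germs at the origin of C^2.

The Hessian of f at 0 has rank 0. Corank 2; j^3 = p^3 is a perfect cube, so E-series; the 4-jet and mu = 7 give E_7. The Hessian of g at 0 has rank 1. Corank 1: A-series; mu = 3 gives A_3. f is E_7 but g is A_3, hence not right-equivalent.

No.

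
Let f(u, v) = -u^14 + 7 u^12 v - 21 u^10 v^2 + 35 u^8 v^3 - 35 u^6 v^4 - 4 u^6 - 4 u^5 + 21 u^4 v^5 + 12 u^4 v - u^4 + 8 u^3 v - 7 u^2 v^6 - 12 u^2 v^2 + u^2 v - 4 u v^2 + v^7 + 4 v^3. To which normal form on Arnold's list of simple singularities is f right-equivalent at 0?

D_{8}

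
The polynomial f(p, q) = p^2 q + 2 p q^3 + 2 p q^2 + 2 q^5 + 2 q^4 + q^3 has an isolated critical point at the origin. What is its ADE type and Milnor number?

Type D6, Milnor number mu = 6.

The Hessian of f at 0 is [[0, 0], [0, 0]] with rank 0, so corank 2. A Groebner basis of the Jacobian ideal J(f) in C{p,q} is {p^3 - 3*p^2/4 - 5*p*q/2 - 7*q^2/4, p^2*q + p^2/2 + 2*p*q + 3*q^2/2, -p^2/4 + p*q^2 - 3*p*q/2 - 5*q^2/4, p*q + q^3 + q^2}; counting standard monomials gives mu = 6. Corank 2; j^3 = q*(p + q)^2 has shape L^2 M (L != M), so D-series; mu = 6 gives D_6.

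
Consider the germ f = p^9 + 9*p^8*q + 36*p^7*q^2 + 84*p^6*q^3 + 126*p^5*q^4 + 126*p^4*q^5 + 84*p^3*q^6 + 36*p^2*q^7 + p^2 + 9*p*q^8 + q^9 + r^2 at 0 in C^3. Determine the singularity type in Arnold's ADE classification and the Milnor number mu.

The Hessian of f at 0 has rank 2. Corank 1: A-series; mu = 8 gives A_8.

Type A_{8}, Milnor number mu = 8.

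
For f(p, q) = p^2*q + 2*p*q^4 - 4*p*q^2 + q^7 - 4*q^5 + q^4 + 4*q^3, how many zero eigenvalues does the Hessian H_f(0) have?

Hessian at 0 has rank 0.

2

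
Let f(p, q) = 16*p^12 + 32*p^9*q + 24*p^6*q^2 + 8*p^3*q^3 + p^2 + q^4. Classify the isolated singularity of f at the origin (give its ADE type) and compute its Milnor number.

Type A_{3}, Milnor number mu = 3.

The Hessian of f at 0 is [[2, 0], [0, 0]] with rank 1, so corank 1. A Groebner basis of the Jacobian ideal J(f) in C{p,q} is {q^3, p}; counting standard monomials gives mu = 3. Corank 1: A-series; mu = 3 gives A_3.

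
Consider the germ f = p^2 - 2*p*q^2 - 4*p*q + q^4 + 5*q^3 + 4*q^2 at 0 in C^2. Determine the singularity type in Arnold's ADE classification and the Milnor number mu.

Type A_{2}, Milnor number mu = 2.

The Hessian of f at 0 is [[2, -4], [-4, 8]] with rank 1, so corank 1. A Groebner basis of the Jacobian ideal J(f) in C{p,q} is {q^2, p - 2*q}; counting standard monomials gives mu = 2. Corank 1: A-series; mu = 2 gives A_2.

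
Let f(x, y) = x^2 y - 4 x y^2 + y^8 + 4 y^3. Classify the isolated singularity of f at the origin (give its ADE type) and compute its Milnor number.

The Hessian of f at 0 has rank 0. Corank 2; j^3 = y*(x - 2*y)^2 has shape L^2 M (L != M), so D-series; mu = 9 gives D_9.

Type D9, Milnor number mu = 9.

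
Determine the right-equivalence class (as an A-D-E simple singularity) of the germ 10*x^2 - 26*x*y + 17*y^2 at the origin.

The Hessian of f at 0 is [[20, -26], [-26, 34]] with rank 2, so corank 0. A Groebner basis of the Jacobian ideal J(f) in C{x,y} is {x, y}; counting standard monomials gives mu = 1. Corank 0: nondegenerate Morse point, so A_1.

A_1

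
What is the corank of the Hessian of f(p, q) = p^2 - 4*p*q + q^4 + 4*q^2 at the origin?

Hessian at 0 has rank 1.

1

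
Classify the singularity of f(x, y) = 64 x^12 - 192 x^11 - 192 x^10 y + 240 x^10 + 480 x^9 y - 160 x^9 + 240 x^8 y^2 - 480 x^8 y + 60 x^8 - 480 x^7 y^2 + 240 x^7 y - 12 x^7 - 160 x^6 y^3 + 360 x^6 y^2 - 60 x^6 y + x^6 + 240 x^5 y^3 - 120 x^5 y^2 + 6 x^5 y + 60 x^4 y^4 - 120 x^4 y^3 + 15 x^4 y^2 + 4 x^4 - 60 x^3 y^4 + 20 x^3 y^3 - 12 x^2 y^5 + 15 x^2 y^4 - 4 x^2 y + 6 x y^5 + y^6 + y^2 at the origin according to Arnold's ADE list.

The Hessian of f at 0 has rank 1. Corank 1: A-series; mu = 5 gives A_5.

A_{5}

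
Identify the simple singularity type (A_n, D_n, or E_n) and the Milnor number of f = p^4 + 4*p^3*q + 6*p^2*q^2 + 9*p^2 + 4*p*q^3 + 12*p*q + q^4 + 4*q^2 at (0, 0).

The Hessian of f at 0 is [[18, 12], [12, 8]] with rank 1, so corank 1. A Groebner basis of the Jacobian ideal J(f) in C{p,q} is {q^3, p + 2*q/3}; counting standard monomials gives mu = 3. Corank 1: A-series; mu = 3 gives A_3.

Type A_{3}, Milnor number mu = 3.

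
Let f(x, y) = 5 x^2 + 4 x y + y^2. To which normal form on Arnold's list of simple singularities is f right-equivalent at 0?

A_1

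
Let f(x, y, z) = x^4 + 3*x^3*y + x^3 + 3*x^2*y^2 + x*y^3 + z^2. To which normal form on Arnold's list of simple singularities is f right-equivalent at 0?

E7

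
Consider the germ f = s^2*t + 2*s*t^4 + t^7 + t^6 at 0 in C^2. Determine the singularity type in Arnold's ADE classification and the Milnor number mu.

Type D_7, Milnor number mu = 7.

The Hessian of f at 0 has rank 0. Corank 2; j^3 = s^2*t has shape L^2 M (L != M), so D-series; mu = 7 gives D_7.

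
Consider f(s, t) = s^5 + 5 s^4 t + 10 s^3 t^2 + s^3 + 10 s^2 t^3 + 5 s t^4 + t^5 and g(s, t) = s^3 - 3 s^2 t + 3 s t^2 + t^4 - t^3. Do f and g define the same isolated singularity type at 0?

No.

The Hessian of f at 0 is [[0, 0], [0, 0]] with rank 0, so corank 2. A Groebner basis of the Jacobian ideal J(f) in C{s,t} is {t^5, s*t^3 + t^4/4, s^2}; counting standard monomials gives mu = 8. Corank 2; j^3 = s^3 is a perfect cube, so E-series; the 5-jet and mu = 8 give E_8. The Hessian of g at 0 is [[0, 0], [0, 0]] with rank 0, so corank 2. A Groebner basis of the Jacobian ideal J(g) in C{s,t} is {t^3, s^2 - 2*s*t + t^2}; counting standard monomials gives mu = 6. Corank 2; j^3 = (s - t)^3 is a perfect cube, so E-series; the 4-jet and mu = 6 give E_6. f is E_8 but g is E_6, hence not right-equivalent.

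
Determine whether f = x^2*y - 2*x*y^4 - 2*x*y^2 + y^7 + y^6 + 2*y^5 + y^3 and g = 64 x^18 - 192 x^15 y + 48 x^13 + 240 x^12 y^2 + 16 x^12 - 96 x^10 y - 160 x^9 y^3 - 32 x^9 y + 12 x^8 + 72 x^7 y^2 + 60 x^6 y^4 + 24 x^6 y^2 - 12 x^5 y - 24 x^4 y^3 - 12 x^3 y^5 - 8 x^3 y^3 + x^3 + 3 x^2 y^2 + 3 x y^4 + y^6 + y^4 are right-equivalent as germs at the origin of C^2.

The Hessian of f at 0 has rank 0. Corank 2; j^3 = y*(x - y)^2 has shape L^2 M (L != M), so D-series; mu = 7 gives D_7. The Hessian of g at 0 has rank 0. Corank 2; j^3 = x^3 is a perfect cube, so E-series; the 4-jet and mu = 6 give E_6. f is D_7 but g is E_6, hence not right-equivalent.

No.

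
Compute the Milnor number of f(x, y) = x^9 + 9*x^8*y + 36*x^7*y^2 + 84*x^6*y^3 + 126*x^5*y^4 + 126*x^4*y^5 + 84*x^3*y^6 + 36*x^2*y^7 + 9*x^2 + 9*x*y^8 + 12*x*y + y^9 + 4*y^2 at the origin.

The Hessian of f at 0 has rank 1. Corank 1: A-series; mu = 8 gives A_8.

8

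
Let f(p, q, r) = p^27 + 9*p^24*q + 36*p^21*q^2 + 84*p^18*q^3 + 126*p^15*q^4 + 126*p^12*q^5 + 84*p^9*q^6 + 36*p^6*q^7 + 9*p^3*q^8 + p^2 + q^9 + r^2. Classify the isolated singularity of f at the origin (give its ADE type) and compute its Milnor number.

The Hessian of f at 0 is [[2, 0, 0], [0, 0, 0], [0, 0, 2]] with rank 2, so corank 1. A Groebner basis of the Jacobian ideal J(f) in C{p,q,r} is {q^8, p, r}; counting standard monomials gives mu = 8. Corank 1: A-series; mu = 8 gives A_8.

Type A8, Milnor number mu = 8.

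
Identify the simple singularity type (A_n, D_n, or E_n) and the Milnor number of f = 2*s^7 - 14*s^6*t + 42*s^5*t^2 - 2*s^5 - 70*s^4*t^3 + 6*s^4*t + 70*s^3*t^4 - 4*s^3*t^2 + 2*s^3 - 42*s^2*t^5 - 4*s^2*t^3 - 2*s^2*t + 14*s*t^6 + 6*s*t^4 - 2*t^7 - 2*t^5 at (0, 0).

Type D_{6}, Milnor number mu = 6.

The Hessian of f at 0 has rank 0. Corank 2; j^3 = 2*s^2*(s - t) has shape L^2 M (L != M), so D-series; mu = 6 gives D_6.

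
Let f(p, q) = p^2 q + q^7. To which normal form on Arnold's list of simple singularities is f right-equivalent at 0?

D_{8}

The Hessian of f at 0 is [[0, 0], [0, 0]] with rank 0, so corank 2. A Groebner basis of the Jacobian ideal J(f) in C{p,q} is {p^2/7 + q^6, p^3, p*q}; counting standard monomials gives mu = 8. Corank 2; j^3 = p^2*q has shape L^2 M (L != M), so D-series; mu = 8 gives D_8.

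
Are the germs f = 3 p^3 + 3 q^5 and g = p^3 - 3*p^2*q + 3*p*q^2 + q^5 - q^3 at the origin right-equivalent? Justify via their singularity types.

Yes.

The Hessian of f at 0 has rank 0. Corank 2; j^3 = 3*p^3 is a perfect cube, so E-series; the 5-jet and mu = 8 give E_8. The Hessian of g at 0 has rank 0. Corank 2; j^3 = (p - q)^3 is a perfect cube, so E-series; the 5-jet and mu = 8 give E_8. Both have type E_8, hence right-equivalent.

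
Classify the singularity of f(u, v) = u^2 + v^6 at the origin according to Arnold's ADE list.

The Hessian of f at 0 has rank 1. Corank 1: A-series; mu = 5 gives A_5.

A_{5}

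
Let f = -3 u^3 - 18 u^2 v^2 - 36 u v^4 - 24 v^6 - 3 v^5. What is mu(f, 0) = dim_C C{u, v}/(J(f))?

The Hessian of f at 0 is [[0, 0], [0, 0]] with rank 0, so corank 2. A Groebner basis of the Jacobian ideal J(f) in C{u,v} is {v^4, u^3, u^2/4 + u*v^2}; counting standard monomials gives mu = 8. Corank 2; j^3 = -3*u^3 is a perfect cube, so E-series; the 5-jet and mu = 8 give E_8.

8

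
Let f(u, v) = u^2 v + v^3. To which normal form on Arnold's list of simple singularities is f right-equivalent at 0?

D4

The Hessian of f at 0 has rank 0. Corank 2; j^3 = v*(u^2 + v^2) splits into three distinct lines over C (the quadratic factor has nonzero discriminant), so D_4.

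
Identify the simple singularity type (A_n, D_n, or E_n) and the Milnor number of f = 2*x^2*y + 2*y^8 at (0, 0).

The Hessian of f at 0 is [[0, 0], [0, 0]] with rank 0, so corank 2. A Groebner basis of the Jacobian ideal J(f) in C{x,y} is {x^2/8 + y^7, x^3, x*y}; counting standard monomials gives mu = 9. Corank 2; j^3 = 2*x^2*y has shape L^2 M (L != M), so D-series; mu = 9 gives D_9.

Type D_9, Milnor number mu = 9.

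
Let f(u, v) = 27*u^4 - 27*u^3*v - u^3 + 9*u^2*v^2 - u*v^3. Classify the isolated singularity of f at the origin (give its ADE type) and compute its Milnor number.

The Hessian of f at 0 is [[0, 0], [0, 0]] with rank 0, so corank 2. A Groebner basis of the Jacobian ideal J(f) in C{u,v} is {u^2/3 + v^4 + v^3/9, u^3, u^2*v - u^2/9 - v^3/27, -2*u^2/3 + u*v^2 - 2*v^3/9}; counting standard monomials gives mu = 7. Corank 2; j^3 = -u^3 is a perfect cube, so E-series; the 4-jet and mu = 7 give E_7.

Type E_{7}, Milnor number mu = 7.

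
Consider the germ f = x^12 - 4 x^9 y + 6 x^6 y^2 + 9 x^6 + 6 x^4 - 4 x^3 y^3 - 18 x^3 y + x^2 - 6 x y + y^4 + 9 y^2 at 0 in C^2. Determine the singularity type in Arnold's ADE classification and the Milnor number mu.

Type A_{3}, Milnor number mu = 3.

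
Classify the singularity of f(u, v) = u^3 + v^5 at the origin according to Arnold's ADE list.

The Hessian of f at 0 has rank 0. Corank 2; j^3 = u^3 is a perfect cube, so E-series; the 5-jet and mu = 8 give E_8.

E_8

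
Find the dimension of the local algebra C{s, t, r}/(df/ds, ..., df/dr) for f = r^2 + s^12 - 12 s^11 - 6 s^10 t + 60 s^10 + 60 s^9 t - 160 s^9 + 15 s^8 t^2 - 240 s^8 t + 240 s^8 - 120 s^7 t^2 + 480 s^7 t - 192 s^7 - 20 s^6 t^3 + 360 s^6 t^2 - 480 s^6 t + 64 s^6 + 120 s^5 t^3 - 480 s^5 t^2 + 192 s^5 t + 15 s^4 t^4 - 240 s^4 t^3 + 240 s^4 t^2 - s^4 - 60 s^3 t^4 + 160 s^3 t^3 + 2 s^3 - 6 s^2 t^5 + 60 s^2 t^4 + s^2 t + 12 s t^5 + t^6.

7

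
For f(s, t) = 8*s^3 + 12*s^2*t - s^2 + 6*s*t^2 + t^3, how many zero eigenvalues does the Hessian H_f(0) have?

1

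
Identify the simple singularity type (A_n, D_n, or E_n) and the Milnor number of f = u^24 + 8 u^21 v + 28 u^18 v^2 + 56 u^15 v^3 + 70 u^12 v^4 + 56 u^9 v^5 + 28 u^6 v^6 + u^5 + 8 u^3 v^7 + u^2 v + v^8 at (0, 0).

Type D_{9}, Milnor number mu = 9.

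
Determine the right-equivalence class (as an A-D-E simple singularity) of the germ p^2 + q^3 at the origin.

A_2

The Hessian of f at 0 has rank 1. Corank 1: A-series; mu = 2 gives A_2.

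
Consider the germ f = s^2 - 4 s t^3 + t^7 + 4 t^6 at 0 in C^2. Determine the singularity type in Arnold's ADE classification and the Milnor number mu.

Type A_6, Milnor number mu = 6.

The Hessian of f at 0 is [[2, 0], [0, 0]] with rank 1, so corank 1. A Groebner basis of the Jacobian ideal J(f) in C{s,t} is {-s/2 + t^3, s^2}; counting standard monomials gives mu = 6. Corank 1: A-series; mu = 6 gives A_6.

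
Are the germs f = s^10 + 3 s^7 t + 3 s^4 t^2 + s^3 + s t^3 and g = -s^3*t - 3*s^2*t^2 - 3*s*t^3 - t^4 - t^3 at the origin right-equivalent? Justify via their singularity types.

The Hessian of f at 0 is [[0, 0], [0, 0]] with rank 0, so corank 2. A Groebner basis of the Jacobian ideal J(f) in C{s,t} is {s^3, s*t^2, 3*s^2 + t^3}; counting standard monomials gives mu = 7. Corank 2; j^3 = s^3 is a perfect cube, so E-series; the 4-jet and mu = 7 give E_7. The Hessian of g at 0 is [[0, 0], [0, 0]] with rank 0, so corank 2. A Groebner basis of the Jacobian ideal J(g) in C{s,t} is {s^3 - 3*s*t^2 + 3*t^2, s^2*t + 2*s*t^2, t^3}; counting standard monomials gives mu = 7. Corank 2; j^3 = -t^3 is a perfect cube, so E-series; the 4-jet and mu = 7 give E_7. Both have type E_7, hence right-equivalent.

Yes.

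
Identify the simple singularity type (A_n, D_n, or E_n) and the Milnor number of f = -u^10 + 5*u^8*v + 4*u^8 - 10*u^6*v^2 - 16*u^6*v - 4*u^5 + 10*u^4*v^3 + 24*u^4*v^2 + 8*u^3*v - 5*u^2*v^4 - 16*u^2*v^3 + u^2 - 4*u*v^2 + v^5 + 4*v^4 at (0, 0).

Type A_4, Milnor number mu = 4.

The Hessian of f at 0 has rank 1. Corank 1: A-series; mu = 4 gives A_4.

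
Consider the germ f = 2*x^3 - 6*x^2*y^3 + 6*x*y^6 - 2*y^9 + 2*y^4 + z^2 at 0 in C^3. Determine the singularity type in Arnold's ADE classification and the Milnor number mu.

The Hessian of f at 0 has rank 1. Corank 2; j^3 = 2*x^3 is a perfect cube, so E-series; the 4-jet and mu = 6 give E_6.

Type E_6, Milnor number mu = 6.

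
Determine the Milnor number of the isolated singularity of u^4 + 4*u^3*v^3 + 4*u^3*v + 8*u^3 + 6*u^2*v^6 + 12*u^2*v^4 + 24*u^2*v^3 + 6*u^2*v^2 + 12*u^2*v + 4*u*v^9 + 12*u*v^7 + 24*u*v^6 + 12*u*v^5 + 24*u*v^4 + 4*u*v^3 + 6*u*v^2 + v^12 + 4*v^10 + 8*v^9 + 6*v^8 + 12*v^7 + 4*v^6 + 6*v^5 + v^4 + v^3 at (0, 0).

6

The Hessian of f at 0 has rank 0. Corank 2; j^3 = (2*u + v)^3 is a perfect cube, so E-series; the 4-jet and mu = 6 give E_6.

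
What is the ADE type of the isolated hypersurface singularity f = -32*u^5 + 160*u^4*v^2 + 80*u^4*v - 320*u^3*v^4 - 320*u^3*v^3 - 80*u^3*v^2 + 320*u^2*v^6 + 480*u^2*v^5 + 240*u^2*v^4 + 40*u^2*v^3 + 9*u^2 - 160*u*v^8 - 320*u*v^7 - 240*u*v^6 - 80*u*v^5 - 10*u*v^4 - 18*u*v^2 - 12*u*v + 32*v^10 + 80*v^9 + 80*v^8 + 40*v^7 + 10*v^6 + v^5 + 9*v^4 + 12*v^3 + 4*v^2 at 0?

A_4

The Hessian of f at 0 is [[18, -12], [-12, 8]] with rank 1, so corank 1. A Groebner basis of the Jacobian ideal J(f) in C{u,v} is {u^2 - 4*u*v/3 + 4*u/9 - 8*v/27, -u + v^2 + 2*v/3}; counting standard monomials gives mu = 4. Corank 1: A-series; mu = 4 gives A_4.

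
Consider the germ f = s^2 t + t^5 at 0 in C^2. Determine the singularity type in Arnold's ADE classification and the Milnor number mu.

Type D_{6}, Milnor number mu = 6.

The Hessian of f at 0 is [[0, 0], [0, 0]] with rank 0, so corank 2. A Groebner basis of the Jacobian ideal J(f) in C{s,t} is {s^2/5 + t^4, s^3, s*t}; counting standard monomials gives mu = 6. Corank 2; j^3 = s^2*t has shape L^2 M (L != M), so D-series; mu = 6 gives D_6.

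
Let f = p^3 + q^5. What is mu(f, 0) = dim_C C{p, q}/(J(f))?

The Hessian of f at 0 has rank 0. Corank 2; j^3 = p^3 is a perfect cube, so E-series; the 5-jet and mu = 8 give E_8.

8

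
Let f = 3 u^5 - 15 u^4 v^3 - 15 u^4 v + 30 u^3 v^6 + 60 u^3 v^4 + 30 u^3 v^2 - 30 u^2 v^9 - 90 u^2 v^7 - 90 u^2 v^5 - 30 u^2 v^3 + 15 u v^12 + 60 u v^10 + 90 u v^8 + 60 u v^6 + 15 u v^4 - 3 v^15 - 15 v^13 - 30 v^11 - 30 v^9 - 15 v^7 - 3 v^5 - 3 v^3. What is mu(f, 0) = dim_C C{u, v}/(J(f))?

8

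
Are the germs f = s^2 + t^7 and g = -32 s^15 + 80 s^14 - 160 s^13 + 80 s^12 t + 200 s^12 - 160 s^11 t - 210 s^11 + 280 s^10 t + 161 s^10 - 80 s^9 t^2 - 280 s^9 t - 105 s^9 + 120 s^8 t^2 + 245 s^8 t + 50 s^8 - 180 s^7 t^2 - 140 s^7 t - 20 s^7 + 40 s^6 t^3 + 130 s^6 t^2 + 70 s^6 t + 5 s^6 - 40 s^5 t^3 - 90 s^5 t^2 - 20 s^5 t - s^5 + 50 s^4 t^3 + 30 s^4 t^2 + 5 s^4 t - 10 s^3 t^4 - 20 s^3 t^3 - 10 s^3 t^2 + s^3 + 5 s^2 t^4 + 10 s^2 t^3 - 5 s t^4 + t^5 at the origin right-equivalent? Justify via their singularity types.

No.

The Hessian of f at 0 is [[2, 0], [0, 0]] with rank 1, so corank 1. A Groebner basis of the Jacobian ideal J(f) in C{s,t} is {t^6, s}; counting standard monomials gives mu = 6. Corank 1: A-series; mu = 6 gives A_6. The Hessian of g at 0 is [[0, 0], [0, 0]] with rank 0, so corank 2. A Groebner basis of the Jacobian ideal J(g) in C{s,t} is {t^5, s*t^3 - t^4/4, s^2}; counting standard monomials gives mu = 8. Corank 2; j^3 = s^3 is a perfect cube, so E-series; the 5-jet and mu = 8 give E_8. f is A_6 but g is E_8, hence not right-equivalent.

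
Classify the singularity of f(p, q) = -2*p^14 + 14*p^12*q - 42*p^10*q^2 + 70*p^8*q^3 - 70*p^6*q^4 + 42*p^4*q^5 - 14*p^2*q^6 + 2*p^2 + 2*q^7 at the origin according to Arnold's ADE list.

A_{6}

The Hessian of f at 0 is [[4, 0], [0, 0]] with rank 1, so corank 1. A Groebner basis of the Jacobian ideal J(f) in C{p,q} is {q^6, p}; counting standard monomials gives mu = 6. Corank 1: A-series; mu = 6 gives A_6.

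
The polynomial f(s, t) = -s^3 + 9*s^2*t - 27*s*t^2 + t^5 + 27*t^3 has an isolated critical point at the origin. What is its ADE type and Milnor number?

Type E_8, Milnor number mu = 8.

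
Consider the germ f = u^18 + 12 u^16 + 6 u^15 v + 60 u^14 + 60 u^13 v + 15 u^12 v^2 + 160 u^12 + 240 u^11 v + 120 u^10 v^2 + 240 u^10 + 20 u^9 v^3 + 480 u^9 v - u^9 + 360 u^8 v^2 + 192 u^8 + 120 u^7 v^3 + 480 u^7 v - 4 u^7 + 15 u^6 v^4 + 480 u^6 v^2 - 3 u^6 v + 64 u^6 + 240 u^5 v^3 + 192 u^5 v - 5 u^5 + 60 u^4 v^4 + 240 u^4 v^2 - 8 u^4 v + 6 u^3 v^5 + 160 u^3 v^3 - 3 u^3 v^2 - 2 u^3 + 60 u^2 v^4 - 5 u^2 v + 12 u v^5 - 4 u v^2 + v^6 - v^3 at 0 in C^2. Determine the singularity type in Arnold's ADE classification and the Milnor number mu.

Type D_{7}, Milnor number mu = 7.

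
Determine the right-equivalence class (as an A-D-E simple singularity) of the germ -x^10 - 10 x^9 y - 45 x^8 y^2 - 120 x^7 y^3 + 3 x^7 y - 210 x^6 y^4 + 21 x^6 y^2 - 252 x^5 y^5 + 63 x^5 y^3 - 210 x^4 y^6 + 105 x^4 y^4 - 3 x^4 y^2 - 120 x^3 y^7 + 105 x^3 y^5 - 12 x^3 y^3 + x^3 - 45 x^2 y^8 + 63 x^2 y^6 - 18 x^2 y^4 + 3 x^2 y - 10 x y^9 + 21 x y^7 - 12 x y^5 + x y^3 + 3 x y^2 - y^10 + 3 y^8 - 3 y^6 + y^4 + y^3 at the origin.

E7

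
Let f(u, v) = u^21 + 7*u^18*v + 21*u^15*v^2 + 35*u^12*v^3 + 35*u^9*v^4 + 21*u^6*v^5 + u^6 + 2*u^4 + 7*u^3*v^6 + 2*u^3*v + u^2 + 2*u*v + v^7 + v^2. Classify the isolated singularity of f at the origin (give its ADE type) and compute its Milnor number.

Type A_{6}, Milnor number mu = 6.

The Hessian of f at 0 has rank 1. Corank 1: A-series; mu = 6 gives A_6.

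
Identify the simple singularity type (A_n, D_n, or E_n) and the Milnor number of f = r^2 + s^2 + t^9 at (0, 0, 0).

The Hessian of f at 0 is [[2, 0, 0], [0, 0, 0], [0, 0, 2]] with rank 2, so corank 1. A Groebner basis of the Jacobian ideal J(f) in C{s,t,r} is {t^8, s, r}; counting standard monomials gives mu = 8. Corank 1: A-series; mu = 8 gives A_8.

Type A8, Milnor number mu = 8.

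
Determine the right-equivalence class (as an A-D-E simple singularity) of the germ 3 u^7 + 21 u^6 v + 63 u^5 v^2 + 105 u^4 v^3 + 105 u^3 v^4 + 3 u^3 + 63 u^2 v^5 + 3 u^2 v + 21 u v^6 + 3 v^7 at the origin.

D_{8}

The Hessian of f at 0 has rank 0. Corank 2; j^3 = 3*u^2*(u + v) has shape L^2 M (L != M), so D-series; mu = 8 gives D_8.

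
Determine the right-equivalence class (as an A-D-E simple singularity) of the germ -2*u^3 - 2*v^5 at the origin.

E_8

The Hessian of f at 0 is [[0, 0], [0, 0]] with rank 0, so corank 2. A Groebner basis of the Jacobian ideal J(f) in C{u,v} is {v^4, u^2}; counting standard monomials gives mu = 8. Corank 2; j^3 = -2*u^3 is a perfect cube, so E-series; the 5-jet and mu = 8 give E_8.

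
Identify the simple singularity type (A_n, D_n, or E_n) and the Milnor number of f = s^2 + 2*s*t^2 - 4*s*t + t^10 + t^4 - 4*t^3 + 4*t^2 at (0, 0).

The Hessian of f at 0 is [[2, -4], [-4, 8]] with rank 1, so corank 1. A Groebner basis of the Jacobian ideal J(f) in C{s,t} is {s^5 + 40*s^4 - 240*s^3*t - 560*s^3 + 1728*s^2*t + 1472*s^2 - 3456*s*t - 1024*s + 2048*t, s^4*t + 8*s^4 - 40*s^3*t - 80*s^3 + 240*s^2*t + 192*s^2 - 448*s*t - 128*s + 256*t, s + t^2 - 2*t}; counting standard monomials gives mu = 9. Corank 1: A-series; mu = 9 gives A_9.

Type A9, Milnor number mu = 9.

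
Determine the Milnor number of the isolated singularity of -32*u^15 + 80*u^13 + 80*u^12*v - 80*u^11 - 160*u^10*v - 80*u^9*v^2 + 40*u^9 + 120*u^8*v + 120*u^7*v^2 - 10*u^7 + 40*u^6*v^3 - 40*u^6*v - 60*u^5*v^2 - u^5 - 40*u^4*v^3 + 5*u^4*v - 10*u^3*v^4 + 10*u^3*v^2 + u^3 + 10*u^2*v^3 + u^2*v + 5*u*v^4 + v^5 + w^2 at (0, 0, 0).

6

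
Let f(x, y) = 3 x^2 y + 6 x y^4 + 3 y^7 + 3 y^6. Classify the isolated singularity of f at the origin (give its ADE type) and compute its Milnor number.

The Hessian of f at 0 is [[0, 0], [0, 0]] with rank 0, so corank 2. A Groebner basis of the Jacobian ideal J(f) in C{x,y} is {x*y + y^4, x^3, x^2*y, -x^2/6 + x*y^2}; counting standard monomials gives mu = 7. Corank 2; j^3 = 3*x^2*y has shape L^2 M (L != M), so D-series; mu = 7 gives D_7.

Type D_{7}, Milnor number mu = 7.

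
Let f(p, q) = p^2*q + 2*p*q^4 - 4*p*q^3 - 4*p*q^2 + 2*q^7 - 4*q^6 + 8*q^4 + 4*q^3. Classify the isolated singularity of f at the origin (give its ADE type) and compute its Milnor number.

Type D_{8}, Milnor number mu = 8.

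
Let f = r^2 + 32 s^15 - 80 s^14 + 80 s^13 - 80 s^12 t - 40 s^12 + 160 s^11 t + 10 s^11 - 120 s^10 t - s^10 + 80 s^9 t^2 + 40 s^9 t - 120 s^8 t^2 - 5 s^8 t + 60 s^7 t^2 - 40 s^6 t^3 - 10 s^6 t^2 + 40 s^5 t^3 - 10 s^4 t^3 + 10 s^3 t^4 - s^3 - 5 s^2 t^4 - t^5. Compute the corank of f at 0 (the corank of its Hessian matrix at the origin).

The Hessian at 0 is [[0, 0, 0], [0, 0, 0], [0, 0, 2]] of rank 1; hence corank 2.

2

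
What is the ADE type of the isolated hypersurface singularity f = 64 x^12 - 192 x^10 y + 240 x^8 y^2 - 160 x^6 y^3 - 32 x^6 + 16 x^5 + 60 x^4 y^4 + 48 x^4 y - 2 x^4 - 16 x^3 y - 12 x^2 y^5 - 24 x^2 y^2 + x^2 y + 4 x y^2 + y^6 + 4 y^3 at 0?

D7

The Hessian of f at 0 has rank 0. Corank 2; j^3 = y*(x + 2*y)^2 has shape L^2 M (L != M), so D-series; mu = 7 gives D_7.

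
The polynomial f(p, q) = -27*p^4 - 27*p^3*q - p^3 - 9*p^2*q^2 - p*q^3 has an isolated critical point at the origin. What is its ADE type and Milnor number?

The Hessian of f at 0 has rank 0. Corank 2; j^3 = -p^3 is a perfect cube, so E-series; the 4-jet and mu = 7 give E_7.

Type E_7, Milnor number mu = 7.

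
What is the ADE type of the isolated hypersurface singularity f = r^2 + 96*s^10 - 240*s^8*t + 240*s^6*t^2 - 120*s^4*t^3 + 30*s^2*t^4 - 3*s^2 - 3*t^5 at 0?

A4

The Hessian of f at 0 is [[-6, 0, 0], [0, 0, 0], [0, 0, 2]] with rank 2, so corank 1. A Groebner basis of the Jacobian ideal J(f) in C{s,t,r} is {t^4, s, r}; counting standard monomials gives mu = 4. Corank 1: A-series; mu = 4 gives A_4.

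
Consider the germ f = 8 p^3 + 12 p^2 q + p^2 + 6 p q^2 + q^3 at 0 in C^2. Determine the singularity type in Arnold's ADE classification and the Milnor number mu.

The Hessian of f at 0 has rank 1. Corank 1: A-series; mu = 2 gives A_2.

Type A2, Milnor number mu = 2.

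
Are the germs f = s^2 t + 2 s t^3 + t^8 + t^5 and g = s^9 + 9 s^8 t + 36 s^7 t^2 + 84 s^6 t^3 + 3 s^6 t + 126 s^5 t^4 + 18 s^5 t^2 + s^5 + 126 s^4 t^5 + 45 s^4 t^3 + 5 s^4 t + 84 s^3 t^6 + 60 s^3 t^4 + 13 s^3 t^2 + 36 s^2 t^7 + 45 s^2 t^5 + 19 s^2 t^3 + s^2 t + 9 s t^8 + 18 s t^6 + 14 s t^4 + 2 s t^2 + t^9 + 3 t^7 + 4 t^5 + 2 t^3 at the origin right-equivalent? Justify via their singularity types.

No.

The Hessian of f at 0 has rank 0. Corank 2; j^3 = s^2*t has shape L^2 M (L != M), so D-series; mu = 9 gives D_9. The Hessian of g at 0 has rank 0. Corank 2; j^3 = t*(s^2 + 2*s*t + 2*t^2) splits into three distinct lines over C (the quadratic factor has nonzero discriminant), so D_4. f is D_9 but g is D_4, hence not right-equivalent.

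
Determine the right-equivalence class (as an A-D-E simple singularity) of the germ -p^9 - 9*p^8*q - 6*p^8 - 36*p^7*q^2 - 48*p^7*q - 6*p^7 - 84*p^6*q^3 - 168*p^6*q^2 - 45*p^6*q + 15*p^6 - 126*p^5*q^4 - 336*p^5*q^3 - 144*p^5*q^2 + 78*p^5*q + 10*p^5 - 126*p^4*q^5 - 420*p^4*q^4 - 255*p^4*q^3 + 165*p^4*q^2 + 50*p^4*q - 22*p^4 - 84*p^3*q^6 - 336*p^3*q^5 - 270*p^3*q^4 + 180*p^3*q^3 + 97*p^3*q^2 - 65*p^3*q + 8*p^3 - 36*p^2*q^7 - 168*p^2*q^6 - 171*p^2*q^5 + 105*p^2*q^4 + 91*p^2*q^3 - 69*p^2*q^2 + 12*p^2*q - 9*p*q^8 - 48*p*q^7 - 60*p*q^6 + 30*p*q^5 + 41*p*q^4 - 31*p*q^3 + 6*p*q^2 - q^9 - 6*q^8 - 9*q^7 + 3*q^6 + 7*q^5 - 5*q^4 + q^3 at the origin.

The Hessian of f at 0 is [[0, 0], [0, 0]] with rank 0, so corank 2. A Groebner basis of the Jacobian ideal J(f) in C{p,q} is {-768*p^2/35 - 768*p*q/35 + q^4 - 8*q^3/35 - 192*q^2/35, p^3 - 36*p^2/7 - 36*p*q/7 + q^3/14 - 9*q^2/7, p^2*q + 232*p^2/35 + 232*p*q/35 - 19*q^3/105 + 58*q^2/35, -32*p^2/5 + p*q^2 - 32*p*q/5 + 13*q^3/30 - 8*q^2/5}; counting standard monomials gives mu = 7. Corank 2; j^3 = (2*p + q)^3 is a perfect cube, so E-series; the 4-jet and mu = 7 give E_7.

E_7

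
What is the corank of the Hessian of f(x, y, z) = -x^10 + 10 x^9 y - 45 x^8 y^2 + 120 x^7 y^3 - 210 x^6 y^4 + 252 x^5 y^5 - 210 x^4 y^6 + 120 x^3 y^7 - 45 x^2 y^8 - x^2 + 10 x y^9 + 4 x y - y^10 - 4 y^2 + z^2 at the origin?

Hessian at 0 has rank 2.

1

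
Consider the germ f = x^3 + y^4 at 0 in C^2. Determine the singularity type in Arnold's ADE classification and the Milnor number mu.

Type E_6, Milnor number mu = 6.

The Hessian of f at 0 has rank 0. Corank 2; j^3 = x^3 is a perfect cube, so E-series; the 4-jet and mu = 6 give E_6.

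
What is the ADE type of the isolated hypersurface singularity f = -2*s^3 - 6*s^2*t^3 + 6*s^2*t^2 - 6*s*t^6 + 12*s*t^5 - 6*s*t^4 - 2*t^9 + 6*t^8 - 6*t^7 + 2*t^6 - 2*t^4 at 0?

The Hessian of f at 0 is [[0, 0], [0, 0]] with rank 0, so corank 2. A Groebner basis of the Jacobian ideal J(f) in C{s,t} is {s^3, s^2*t, -s^2/2 + s*t^2, t^3}; counting standard monomials gives mu = 6. Corank 2; j^3 = -2*s^3 is a perfect cube, so E-series; the 4-jet and mu = 6 give E_6.

E6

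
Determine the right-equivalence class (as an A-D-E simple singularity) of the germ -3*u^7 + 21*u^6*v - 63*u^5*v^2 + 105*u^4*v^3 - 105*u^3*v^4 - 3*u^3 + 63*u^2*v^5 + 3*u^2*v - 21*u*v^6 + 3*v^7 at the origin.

D_8

The Hessian of f at 0 is [[0, 0], [0, 0]] with rank 0, so corank 2. A Groebner basis of the Jacobian ideal J(f) in C{u,v} is {u*v/7 + v^6, u*v^2, u^2 - u*v}; counting standard monomials gives mu = 8. Corank 2; j^3 = -3*u^2*(u - v) has shape L^2 M (L != M), so D-series; mu = 8 gives D_8.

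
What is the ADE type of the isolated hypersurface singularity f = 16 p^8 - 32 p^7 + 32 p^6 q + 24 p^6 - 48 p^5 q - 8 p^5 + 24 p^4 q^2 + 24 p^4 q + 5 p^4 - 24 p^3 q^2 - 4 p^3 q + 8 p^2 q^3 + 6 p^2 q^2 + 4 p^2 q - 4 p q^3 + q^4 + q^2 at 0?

A_3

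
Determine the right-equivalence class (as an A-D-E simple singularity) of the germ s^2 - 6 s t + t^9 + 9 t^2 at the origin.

The Hessian of f at 0 has rank 1. Corank 1: A-series; mu = 8 gives A_8.

A_{8}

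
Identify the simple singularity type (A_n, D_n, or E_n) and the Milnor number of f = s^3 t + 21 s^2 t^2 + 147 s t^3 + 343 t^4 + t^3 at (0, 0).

Type E7, Milnor number mu = 7.

The Hessian of f at 0 is [[0, 0], [0, 0]] with rank 0, so corank 2. A Groebner basis of the Jacobian ideal J(f) in C{s,t} is {s^3 - 147*s*t^2 + 3*t^2, s^2*t + 14*s*t^2, t^3}; counting standard monomials gives mu = 7. Corank 2; j^3 = t^3 is a perfect cube, so E-series; the 4-jet and mu = 7 give E_7.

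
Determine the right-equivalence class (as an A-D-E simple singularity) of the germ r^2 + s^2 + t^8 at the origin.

A7

The Hessian of f at 0 has rank 2. Corank 1: A-series; mu = 7 gives A_7.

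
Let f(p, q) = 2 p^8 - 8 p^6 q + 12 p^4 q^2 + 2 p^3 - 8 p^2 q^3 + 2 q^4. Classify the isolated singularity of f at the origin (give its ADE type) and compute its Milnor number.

Type E_{6}, Milnor number mu = 6.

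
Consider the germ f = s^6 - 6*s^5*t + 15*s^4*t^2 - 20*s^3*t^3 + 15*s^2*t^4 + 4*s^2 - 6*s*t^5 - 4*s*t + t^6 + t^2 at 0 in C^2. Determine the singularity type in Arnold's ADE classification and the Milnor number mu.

Type A5, Milnor number mu = 5.

The Hessian of f at 0 is [[8, -4], [-4, 2]] with rank 1, so corank 1. A Groebner basis of the Jacobian ideal J(f) in C{s,t} is {t^5, s - t/2}; counting standard monomials gives mu = 5. Corank 1: A-series; mu = 5 gives A_5.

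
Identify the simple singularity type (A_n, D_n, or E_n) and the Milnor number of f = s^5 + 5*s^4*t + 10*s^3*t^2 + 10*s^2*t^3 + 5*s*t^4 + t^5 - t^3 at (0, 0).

The Hessian of f at 0 is [[0, 0], [0, 0]] with rank 0, so corank 2. A Groebner basis of the Jacobian ideal J(f) in C{s,t} is {s^4 + 4*s^3*t, t^2}; counting standard monomials gives mu = 8. Corank 2; j^3 = -t^3 is a perfect cube, so E-series; the 5-jet and mu = 8 give E_8.

Type E_{8}, Milnor number mu = 8.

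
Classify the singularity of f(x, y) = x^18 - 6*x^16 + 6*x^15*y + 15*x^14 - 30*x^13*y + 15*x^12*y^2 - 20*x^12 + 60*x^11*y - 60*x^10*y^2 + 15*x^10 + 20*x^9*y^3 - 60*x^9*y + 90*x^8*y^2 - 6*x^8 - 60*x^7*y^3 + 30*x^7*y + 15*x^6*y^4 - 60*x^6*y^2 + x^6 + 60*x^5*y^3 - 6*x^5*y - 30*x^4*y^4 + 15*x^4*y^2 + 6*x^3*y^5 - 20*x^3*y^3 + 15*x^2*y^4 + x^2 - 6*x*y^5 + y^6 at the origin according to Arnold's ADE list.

A5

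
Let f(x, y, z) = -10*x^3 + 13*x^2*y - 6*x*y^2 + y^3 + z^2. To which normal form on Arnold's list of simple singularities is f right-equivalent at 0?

D_4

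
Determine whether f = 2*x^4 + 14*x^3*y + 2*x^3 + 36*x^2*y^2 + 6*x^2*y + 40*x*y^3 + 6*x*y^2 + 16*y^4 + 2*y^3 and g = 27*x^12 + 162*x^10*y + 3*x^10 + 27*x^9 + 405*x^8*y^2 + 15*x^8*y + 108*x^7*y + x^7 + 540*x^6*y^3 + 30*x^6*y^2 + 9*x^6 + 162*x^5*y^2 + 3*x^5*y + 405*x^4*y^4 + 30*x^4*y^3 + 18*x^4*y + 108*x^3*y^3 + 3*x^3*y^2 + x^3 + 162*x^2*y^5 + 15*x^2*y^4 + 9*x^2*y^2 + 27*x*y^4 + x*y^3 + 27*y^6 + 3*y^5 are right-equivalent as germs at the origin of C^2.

The Hessian of f at 0 has rank 0. Corank 2; j^3 = 2*(x + y)^3 is a perfect cube, so E-series; the 4-jet and mu = 7 give E_7. The Hessian of g at 0 has rank 0. Corank 2; j^3 = x^3 is a perfect cube, so E-series; the 4-jet and mu = 7 give E_7. Both have type E_7, hence right-equivalent.

Yes.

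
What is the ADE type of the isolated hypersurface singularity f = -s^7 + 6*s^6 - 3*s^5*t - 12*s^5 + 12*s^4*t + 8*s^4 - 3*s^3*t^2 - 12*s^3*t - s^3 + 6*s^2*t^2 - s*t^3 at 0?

E_{7}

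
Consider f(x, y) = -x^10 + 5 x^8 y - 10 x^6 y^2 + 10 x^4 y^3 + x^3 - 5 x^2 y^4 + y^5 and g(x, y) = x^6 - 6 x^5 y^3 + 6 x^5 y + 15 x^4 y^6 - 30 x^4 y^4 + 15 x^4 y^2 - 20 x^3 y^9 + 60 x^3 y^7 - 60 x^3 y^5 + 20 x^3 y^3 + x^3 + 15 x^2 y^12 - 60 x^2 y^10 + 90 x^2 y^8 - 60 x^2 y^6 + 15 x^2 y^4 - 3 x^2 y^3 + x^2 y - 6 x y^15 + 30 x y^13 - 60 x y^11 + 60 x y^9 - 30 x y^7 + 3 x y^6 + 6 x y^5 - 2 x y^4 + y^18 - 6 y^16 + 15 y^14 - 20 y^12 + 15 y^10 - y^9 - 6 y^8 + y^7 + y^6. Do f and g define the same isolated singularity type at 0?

No.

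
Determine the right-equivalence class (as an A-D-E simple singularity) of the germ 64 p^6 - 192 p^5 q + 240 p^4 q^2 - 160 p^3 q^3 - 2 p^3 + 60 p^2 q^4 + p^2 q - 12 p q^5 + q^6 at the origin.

The Hessian of f at 0 is [[0, 0], [0, 0]] with rank 0, so corank 2. A Groebner basis of the Jacobian ideal J(f) in C{p,q} is {p*q/12 + q^5, p*q^2, p^2 - p*q/2}; counting standard monomials gives mu = 7. Corank 2; j^3 = -p^2*(2*p - q) has shape L^2 M (L != M), so D-series; mu = 7 gives D_7.

D_7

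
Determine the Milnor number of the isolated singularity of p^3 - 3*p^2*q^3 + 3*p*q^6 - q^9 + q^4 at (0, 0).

6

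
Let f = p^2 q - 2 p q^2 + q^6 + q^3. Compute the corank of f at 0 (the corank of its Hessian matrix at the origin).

2

The Hessian at 0 is [[0, 0], [0, 0]] of rank 0; hence corank 2.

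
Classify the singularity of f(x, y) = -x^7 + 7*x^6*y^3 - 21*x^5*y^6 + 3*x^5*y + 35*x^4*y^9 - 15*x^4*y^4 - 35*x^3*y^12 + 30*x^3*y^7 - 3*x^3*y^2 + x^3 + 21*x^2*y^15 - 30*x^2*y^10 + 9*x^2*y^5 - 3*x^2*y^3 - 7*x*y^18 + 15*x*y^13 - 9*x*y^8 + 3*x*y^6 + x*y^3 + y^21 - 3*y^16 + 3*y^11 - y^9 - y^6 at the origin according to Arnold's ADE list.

The Hessian of f at 0 has rank 0. Corank 2; j^3 = x^3 is a perfect cube, so E-series; the 4-jet and mu = 7 give E_7.

E7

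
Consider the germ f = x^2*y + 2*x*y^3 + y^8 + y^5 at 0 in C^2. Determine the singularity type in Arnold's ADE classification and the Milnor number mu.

Type D9, Milnor number mu = 9.

The Hessian of f at 0 has rank 0. Corank 2; j^3 = x^2*y has shape L^2 M (L != M), so D-series; mu = 9 gives D_9.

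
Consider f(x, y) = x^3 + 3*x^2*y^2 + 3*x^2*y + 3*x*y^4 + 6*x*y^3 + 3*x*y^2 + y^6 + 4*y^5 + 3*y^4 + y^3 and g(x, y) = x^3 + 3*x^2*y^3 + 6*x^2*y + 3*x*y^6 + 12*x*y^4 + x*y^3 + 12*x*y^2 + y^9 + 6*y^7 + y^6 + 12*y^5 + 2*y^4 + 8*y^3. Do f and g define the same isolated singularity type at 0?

The Hessian of f at 0 has rank 0. Corank 2; j^3 = (x + y)^3 is a perfect cube, so E-series; the 5-jet and mu = 8 give E_8. The Hessian of g at 0 has rank 0. Corank 2; j^3 = (x + 2*y)^3 is a perfect cube, so E-series; the 4-jet and mu = 7 give E_7. f is E_8 but g is E_7, hence not right-equivalent.

No.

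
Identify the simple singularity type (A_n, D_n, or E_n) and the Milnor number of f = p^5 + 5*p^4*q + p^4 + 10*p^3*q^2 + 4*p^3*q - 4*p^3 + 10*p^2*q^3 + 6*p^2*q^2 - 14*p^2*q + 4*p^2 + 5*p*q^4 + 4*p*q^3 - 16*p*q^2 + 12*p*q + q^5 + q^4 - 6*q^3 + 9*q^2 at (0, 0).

The Hessian of f at 0 is [[8, 12], [12, 18]] with rank 1, so corank 1. A Groebner basis of the Jacobian ideal J(f) in C{p,q} is {16*p + q^3 - 2*q^2 + 24*q, p^2 - 6*p - 3*q^2/2 - 9*q, p*q + 2*p + 5*q^2/4 + 3*q}; counting standard monomials gives mu = 4. Corank 1: A-series; mu = 4 gives A_4.

Type A4, Milnor number mu = 4.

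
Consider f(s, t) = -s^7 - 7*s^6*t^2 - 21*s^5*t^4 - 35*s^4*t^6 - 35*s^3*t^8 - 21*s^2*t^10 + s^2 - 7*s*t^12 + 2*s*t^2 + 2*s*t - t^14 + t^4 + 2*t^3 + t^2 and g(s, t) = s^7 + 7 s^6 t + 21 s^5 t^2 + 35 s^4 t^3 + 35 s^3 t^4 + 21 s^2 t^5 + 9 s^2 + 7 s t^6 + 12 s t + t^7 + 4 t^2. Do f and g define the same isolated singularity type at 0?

The Hessian of f at 0 has rank 1. Corank 1: A-series; mu = 6 gives A_6. The Hessian of g at 0 has rank 1. Corank 1: A-series; mu = 6 gives A_6. Both have type A_6, hence right-equivalent.

Yes.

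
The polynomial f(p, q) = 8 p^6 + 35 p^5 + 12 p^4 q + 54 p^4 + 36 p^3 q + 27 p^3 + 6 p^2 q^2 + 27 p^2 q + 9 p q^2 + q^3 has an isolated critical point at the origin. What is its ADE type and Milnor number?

Type E8, Milnor number mu = 8.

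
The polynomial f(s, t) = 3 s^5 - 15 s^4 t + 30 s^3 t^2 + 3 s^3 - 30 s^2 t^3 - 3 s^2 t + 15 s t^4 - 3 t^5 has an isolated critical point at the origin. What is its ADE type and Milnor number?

Type D6, Milnor number mu = 6.

The Hessian of f at 0 has rank 0. Corank 2; j^3 = 3*s^2*(s - t) has shape L^2 M (L != M), so D-series; mu = 6 gives D_6.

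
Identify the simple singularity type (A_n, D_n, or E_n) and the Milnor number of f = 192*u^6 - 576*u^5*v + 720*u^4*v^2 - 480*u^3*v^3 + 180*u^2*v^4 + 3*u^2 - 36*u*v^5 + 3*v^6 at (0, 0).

Type A5, Milnor number mu = 5.

The Hessian of f at 0 is [[6, 0], [0, 0]] with rank 1, so corank 1. A Groebner basis of the Jacobian ideal J(f) in C{u,v} is {v^5, u}; counting standard monomials gives mu = 5. Corank 1: A-series; mu = 5 gives A_5.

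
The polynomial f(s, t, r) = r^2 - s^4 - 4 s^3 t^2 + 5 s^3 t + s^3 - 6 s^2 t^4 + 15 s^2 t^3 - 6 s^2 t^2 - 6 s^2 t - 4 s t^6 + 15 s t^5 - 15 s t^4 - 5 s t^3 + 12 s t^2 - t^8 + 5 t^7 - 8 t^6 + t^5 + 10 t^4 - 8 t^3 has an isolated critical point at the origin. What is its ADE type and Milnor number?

Type E_{7}, Milnor number mu = 7.

The Hessian of f at 0 has rank 1. Corank 2; j^3 = (s - 2*t)^3 is a perfect cube, so E-series; the 4-jet and mu = 7 give E_7.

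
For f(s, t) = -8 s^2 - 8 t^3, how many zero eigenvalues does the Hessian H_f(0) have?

The Hessian at 0 is [[-16, 0], [0, 0]] of rank 1; hence corank 1.

1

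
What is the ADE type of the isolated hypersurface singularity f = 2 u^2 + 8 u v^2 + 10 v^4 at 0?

A3

The Hessian of f at 0 has rank 1. Corank 1: A-series; mu = 3 gives A_3.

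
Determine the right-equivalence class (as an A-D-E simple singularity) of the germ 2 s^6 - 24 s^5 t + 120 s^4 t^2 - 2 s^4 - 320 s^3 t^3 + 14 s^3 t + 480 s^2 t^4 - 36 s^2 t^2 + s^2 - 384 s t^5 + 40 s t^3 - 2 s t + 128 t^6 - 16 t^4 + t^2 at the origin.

A5

The Hessian of f at 0 has rank 1. Corank 1: A-series; mu = 5 gives A_5.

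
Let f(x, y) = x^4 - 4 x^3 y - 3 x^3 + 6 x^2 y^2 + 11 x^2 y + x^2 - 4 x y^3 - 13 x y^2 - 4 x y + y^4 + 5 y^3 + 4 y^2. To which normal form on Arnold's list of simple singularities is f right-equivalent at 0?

The Hessian of f at 0 has rank 1. Corank 1: A-series; mu = 2 gives A_2.

A_{2}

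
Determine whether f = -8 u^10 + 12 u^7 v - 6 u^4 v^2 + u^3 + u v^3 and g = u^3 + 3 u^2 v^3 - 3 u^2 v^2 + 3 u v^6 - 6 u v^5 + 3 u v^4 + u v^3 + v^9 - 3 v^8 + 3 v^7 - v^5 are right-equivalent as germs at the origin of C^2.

Yes.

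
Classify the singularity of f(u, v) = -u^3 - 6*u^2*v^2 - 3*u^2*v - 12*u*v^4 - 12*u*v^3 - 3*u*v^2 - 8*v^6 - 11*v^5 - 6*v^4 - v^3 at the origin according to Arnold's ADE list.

E_8

The Hessian of f at 0 has rank 0. Corank 2; j^3 = -(u + v)^3 is a perfect cube, so E-series; the 5-jet and mu = 8 give E_8.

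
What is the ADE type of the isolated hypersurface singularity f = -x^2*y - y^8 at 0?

D_{9}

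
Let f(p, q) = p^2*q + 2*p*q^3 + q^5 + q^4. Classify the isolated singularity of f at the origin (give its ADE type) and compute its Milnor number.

Type D_5, Milnor number mu = 5.

The Hessian of f at 0 is [[0, 0], [0, 0]] with rank 0, so corank 2. A Groebner basis of the Jacobian ideal J(f) in C{p,q} is {p*q^2, p*q + q^3, p^2 - 4*p*q}; counting standard monomials gives mu = 5. Corank 2; j^3 = p^2*q has shape L^2 M (L != M), so D-series; mu = 5 gives D_5.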